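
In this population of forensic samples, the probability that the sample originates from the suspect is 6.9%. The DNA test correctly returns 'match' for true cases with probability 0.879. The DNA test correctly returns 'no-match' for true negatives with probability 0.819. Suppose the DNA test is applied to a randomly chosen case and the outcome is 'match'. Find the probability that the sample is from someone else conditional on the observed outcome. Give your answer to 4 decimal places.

Write H for 'the sample originates from the suspect'. Prior odds H:¬H = 0.069/0.931 = 0.074114. For the 'match' outcome, the likelihood ratio is 0.879/0.181 = 4.8564.
Posterior odds = 0.074114 × 4.8564 = 0.35992, so P(H|E) = 0.35992/(1+0.35992) = 0.2647. Then P(¬H|E) = 1 − 0.2647 = 0.7353.

P(¬H | E) ≈ 0.7353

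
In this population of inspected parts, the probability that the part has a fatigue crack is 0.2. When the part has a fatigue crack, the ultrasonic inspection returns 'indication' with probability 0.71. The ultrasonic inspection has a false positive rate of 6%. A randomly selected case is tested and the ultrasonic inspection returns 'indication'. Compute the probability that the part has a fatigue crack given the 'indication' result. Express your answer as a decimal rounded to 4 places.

P(H | E) ≈ 0.7474

Write H for 'the part has a fatigue crack'. Prior odds H:¬H = 0.2/0.8 = 0.25000. For the 'indication' outcome, the likelihood ratio is 0.71/0.06 = 11.833.
Posterior odds = 0.25000 × 11.833 = 2.9583, so P(H|E) = 2.9583/(1+2.9583) = 0.7474.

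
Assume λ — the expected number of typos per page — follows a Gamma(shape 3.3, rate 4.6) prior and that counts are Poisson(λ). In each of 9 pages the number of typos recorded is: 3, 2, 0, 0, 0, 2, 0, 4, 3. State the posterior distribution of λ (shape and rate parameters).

Posterior: Gamma(shape=17.3, rate=13.6)

Total count ∑xᵢ = 14 over n = 9 pages.
Gamma is conjugate to the Poisson likelihood: posterior is Gamma(shape = 3.3+14 = 17.3, rate = 4.6+9 = 13.6).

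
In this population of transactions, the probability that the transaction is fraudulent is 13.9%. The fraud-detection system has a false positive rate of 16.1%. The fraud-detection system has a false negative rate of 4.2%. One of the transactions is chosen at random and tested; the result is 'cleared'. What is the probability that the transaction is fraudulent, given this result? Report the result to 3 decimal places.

P(H | E) ≈ 0.008

Write H for 'the transaction is fraudulent'. Prior odds H:¬H = 0.139/0.861 = 0.16144. For the 'cleared' outcome, the likelihood ratio is 0.042/0.839 = 0.050060.
Posterior odds = 0.16144 × 0.050060 = 0.0080816, so P(H|E) = 0.0080816/(1+0.0080816) = 0.008.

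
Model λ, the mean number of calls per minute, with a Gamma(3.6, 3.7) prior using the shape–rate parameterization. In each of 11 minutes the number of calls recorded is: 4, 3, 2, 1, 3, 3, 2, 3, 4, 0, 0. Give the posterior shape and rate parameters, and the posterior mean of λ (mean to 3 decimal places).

Posterior: Gamma(shape=28.6, rate=14.7); mean ≈ 1.946

Total count ∑xᵢ = 25 over n = 11 minutes.
Gamma is conjugate to the Poisson likelihood: posterior is Gamma(shape = 3.6+25 = 28.6, rate = 3.7+11 = 14.7).
Posterior mean = shape/rate = 28.6/14.7 = 1.946.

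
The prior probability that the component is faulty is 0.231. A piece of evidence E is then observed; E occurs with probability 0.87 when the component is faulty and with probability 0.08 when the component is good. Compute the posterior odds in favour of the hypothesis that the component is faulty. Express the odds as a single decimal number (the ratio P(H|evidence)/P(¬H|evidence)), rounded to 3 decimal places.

Posterior odds ≈ 3.267

Prior odds = 0.231/(1−0.231) = 0.30039.
Likelihood ratio for E = 0.87/0.08 = 10.875.
Posterior odds = prior odds × LR = 3.2667.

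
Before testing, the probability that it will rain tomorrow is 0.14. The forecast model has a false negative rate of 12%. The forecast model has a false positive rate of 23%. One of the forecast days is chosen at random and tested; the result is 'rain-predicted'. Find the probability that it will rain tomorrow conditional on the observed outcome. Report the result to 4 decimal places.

Write H for 'it will rain tomorrow'. Prior odds H:¬H = 0.14/0.86 = 0.16279. For the 'rain-predicted' outcome, the likelihood ratio is 0.88/0.23 = 3.8261.
Posterior odds = 0.16279 × 3.8261 = 0.62285, so P(H|E) = 0.62285/(1+0.62285) = 0.3838.

P(H | E) ≈ 0.3838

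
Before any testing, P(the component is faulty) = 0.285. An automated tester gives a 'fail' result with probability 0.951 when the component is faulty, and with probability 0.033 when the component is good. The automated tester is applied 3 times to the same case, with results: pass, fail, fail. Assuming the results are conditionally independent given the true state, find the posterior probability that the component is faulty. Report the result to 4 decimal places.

Let H be the event that the component is faulty; start with P(H) = 0.285. P('fail'|H) = 0.951, P('fail'|¬H) = 0.033.
Update on result 1 ('pass'): P(H) ← 0.049·0.2850 / (0.049·0.2850 + 0.967·0.7150) = 0.013965/0.70537 = 0.0198.
Update on result 2 ('fail'): P(H) ← 0.951·0.0198 / (0.951·0.0198 + 0.033·0.9802) = 0.018828/0.051175 = 0.3679.
Update on result 3 ('fail'): P(H) ← 0.951·0.3679 / (0.951·0.3679 + 0.033·0.6321) = 0.34989/0.37075 = 0.9437.

Posterior P(H) ≈ 0.9437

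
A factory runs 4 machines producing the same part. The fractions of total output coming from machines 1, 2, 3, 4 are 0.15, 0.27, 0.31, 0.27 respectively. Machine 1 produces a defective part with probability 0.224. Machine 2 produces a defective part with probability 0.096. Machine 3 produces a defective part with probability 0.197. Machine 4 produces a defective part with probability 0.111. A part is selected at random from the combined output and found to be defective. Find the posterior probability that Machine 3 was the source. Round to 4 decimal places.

P(defective|M1) = 0.224; P(defective|M2) = 0.096; P(defective|M3) = 0.197; P(defective|M4) = 0.111.
Prior × likelihood for each source: 0.15·0.224=0.03360, 0.27·0.096=0.02592, 0.31·0.197=0.06107, 0.27·0.111=0.02997. Summing gives P(defective) = 0.15056.
P(Machine 3 | defective) = 0.06107 / 0.15056 = 0.4056.

Posterior probability ≈ 0.4056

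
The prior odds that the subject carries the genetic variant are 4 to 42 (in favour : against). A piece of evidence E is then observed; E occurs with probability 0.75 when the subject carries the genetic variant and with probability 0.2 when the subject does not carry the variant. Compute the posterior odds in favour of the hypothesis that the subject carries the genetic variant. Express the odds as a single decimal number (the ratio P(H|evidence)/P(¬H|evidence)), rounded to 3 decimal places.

Prior odds = 4/42 = 0.095238.
Likelihood ratio for E = 0.75/0.2 = 3.7500.
Posterior odds = prior odds × LR = 0.35714.

Posterior odds ≈ 0.357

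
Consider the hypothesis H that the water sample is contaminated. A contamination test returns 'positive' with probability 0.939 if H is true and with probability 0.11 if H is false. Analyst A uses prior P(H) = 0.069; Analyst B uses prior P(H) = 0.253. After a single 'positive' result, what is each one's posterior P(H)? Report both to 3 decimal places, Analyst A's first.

The likelihood ratio for a 'positive' result is 0.939/0.11 = 8.5364.
Analyst A: prior odds 0.069/0.931 = 0.074114; posterior odds 0.63266; posterior probability 0.388.
Analyst B: prior odds 0.253/0.747 = 0.33869; posterior odds 2.8912; posterior probability 0.743.

Analyst A: 0.388; Analyst B: 0.743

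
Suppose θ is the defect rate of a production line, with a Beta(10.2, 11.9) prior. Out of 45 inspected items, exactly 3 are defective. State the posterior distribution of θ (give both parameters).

The binomial likelihood is conjugate to the Beta prior: with 3 successes and 42 failures, the posterior is Beta(10.2+3, 11.9+42) = Beta(13.2, 53.9).

Posterior: Beta(13.2, 53.9)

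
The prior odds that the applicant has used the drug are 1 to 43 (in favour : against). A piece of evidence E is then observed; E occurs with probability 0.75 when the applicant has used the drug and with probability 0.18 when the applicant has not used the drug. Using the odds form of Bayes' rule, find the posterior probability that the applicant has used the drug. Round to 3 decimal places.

Posterior probability ≈ 0.088

Prior odds = 1/43 = 0.023256.
Likelihood ratio for E = 0.75/0.18 = 4.1667.
Posterior odds = prior odds × LR = 0.096899.
Posterior probability = odds/(1+odds) = 0.096899/1.0969 = 0.088.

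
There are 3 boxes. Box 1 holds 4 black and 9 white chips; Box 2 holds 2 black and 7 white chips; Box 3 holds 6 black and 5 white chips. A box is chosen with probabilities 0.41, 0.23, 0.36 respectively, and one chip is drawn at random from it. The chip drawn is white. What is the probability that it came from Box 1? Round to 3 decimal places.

P(white|Box 1) = 0.6923; P(white|Box 2) = 0.7778; P(white|Box 3) = 0.4545.
Prior × likelihood for each source: 0.41·0.6923=0.2838, 0.23·0.7778=0.1789, 0.36·0.4545=0.1636. Summing gives P(white) = 0.62637.
P(Box 1 | white) = 0.2838 / 0.62637 = 0.453.

Posterior probability ≈ 0.453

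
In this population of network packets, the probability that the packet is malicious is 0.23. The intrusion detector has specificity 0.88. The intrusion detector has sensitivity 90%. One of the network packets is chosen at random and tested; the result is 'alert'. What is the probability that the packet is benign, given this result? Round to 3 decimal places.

P(¬H | E) ≈ 0.309

Write H for 'the packet is malicious'. Prior odds H:¬H = 0.23/0.77 = 0.29870. For the 'alert' outcome, the likelihood ratio is 0.9/0.12 = 7.5000.
Posterior odds = 0.29870 × 7.5000 = 2.2403, so P(H|E) = 2.2403/(1+2.2403) = 0.691. Then P(¬H|E) = 1 − 0.691 = 0.309.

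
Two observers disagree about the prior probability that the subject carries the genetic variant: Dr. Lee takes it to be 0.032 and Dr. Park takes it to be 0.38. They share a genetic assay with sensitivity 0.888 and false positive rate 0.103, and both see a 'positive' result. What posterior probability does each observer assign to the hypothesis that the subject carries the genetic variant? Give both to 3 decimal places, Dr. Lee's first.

Dr. Lee: 0.222; Dr. Park: 0.841

P('+'|H) = 0.888, P('+'|¬H) = 0.103.
Dr. Lee: numerator 0.888·0.032 = 0.028416; evidence = 0.028416+0.103·0.968 = 0.12812; posterior = 0.222.
Dr. Park: numerator 0.888·0.38 = 0.33744; evidence = 0.33744+0.103·0.62 = 0.40130; posterior = 0.841.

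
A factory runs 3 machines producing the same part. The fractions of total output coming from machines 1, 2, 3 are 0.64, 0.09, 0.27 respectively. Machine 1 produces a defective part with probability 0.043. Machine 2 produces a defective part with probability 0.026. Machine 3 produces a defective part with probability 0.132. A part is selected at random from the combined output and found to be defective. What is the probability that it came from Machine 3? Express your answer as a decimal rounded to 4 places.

Tabulate prior·likelihood by source: [1] prior 0.64, lik 0.043, product 0.02752; [2] prior 0.09, lik 0.026, product 0.002340; [3] prior 0.27, lik 0.132, product 0.03564.
Normalizing constant = 0.065500; the posterior for Machine 3 is its product over the sum, 0.03564/0.065500 = 0.5441.

Posterior probability ≈ 0.5441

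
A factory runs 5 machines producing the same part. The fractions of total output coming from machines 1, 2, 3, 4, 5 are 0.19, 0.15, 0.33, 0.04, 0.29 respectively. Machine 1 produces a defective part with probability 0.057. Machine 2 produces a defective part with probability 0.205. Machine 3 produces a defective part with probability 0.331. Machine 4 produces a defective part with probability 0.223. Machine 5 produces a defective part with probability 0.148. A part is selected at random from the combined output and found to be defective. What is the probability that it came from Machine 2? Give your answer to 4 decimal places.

Posterior probability ≈ 0.1517

P(defective|M1) = 0.057; P(defective|M2) = 0.205; P(defective|M3) = 0.331; P(defective|M4) = 0.223; P(defective|M5) = 0.148.
Prior × likelihood for each source: 0.19·0.057=0.01083, 0.15·0.205=0.03075, 0.33·0.331=0.1092, 0.04·0.223=0.008920, 0.29·0.148=0.04292. Summing gives P(defective) = 0.20265.
P(Machine 2 | defective) = 0.03075 / 0.20265 = 0.1517.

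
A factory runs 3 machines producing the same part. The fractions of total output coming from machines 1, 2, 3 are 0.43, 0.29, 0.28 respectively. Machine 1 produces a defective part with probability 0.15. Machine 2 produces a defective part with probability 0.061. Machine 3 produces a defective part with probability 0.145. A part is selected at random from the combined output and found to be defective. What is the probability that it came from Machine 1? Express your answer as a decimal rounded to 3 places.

Posterior probability ≈ 0.525

Tabulate prior·likelihood by source: [1] prior 0.43, lik 0.15, product 0.06450; [2] prior 0.29, lik 0.061, product 0.01769; [3] prior 0.28, lik 0.145, product 0.04060.
Normalizing constant = 0.12279; the posterior for Machine 1 is its product over the sum, 0.06450/0.12279 = 0.525.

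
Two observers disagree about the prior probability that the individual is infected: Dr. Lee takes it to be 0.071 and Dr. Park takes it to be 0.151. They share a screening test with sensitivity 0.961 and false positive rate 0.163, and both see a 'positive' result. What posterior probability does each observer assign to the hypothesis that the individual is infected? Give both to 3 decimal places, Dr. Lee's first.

The likelihood ratio for a 'positive' result is 0.961/0.163 = 5.8957.
Dr. Lee: prior odds 0.071/0.929 = 0.076426; posterior odds 0.45059; posterior probability 0.311.
Dr. Park: prior odds 0.151/0.849 = 0.17786; posterior odds 1.0486; posterior probability 0.512.

Dr. Lee: 0.311; Dr. Park: 0.512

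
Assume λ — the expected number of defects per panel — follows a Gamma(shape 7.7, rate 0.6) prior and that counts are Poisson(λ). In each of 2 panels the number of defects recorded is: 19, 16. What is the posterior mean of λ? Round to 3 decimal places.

Posterior mean ≈ 16.423

The Poisson likelihood adds the total count to the shape and the number of exposure periods to the rate. Here ∑xᵢ = 35 and n = 2, so shape 7.7→42.7 and rate 0.6→2.6.
E[λ | data] = 42.7/2.6 = 16.423.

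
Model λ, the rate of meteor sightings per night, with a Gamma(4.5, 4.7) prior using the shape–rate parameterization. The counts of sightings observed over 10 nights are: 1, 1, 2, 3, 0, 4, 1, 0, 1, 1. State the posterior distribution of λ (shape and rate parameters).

Posterior: Gamma(shape=18.5, rate=14.7)

Total count ∑xᵢ = 14 over n = 10 nights.
Gamma is conjugate to the Poisson likelihood: posterior is Gamma(shape = 4.5+14 = 18.5, rate = 4.7+10 = 14.7).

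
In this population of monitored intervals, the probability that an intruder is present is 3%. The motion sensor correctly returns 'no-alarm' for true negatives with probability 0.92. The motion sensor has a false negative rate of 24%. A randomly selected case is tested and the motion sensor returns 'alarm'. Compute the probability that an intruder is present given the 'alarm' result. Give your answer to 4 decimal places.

Let H be the event that an intruder is present. P(H) = 0.03, so P(¬H) = 0.97. With E the 'alarm' result, P(E|H) = 0.76 and P(E|¬H) = 0.08.
P(E) = 0.76·0.03 + 0.08·0.97 = 0.022800 + 0.077600 = 0.10040.
By Bayes' theorem, P(H|E) = 0.022800 / 0.10040 = 0.2271.

P(H | E) ≈ 0.2271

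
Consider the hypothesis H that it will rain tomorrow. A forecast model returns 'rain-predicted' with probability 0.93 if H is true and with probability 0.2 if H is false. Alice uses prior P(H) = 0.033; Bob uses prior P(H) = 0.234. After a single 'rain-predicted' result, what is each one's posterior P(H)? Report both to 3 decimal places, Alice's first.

Alice: 0.137; Bob: 0.587

P('+'|H) = 0.93, P('+'|¬H) = 0.2.
Alice: numerator 0.93·0.033 = 0.030690; evidence = 0.030690+0.2·0.967 = 0.22409; posterior = 0.137.
Bob: numerator 0.93·0.234 = 0.21762; evidence = 0.21762+0.2·0.766 = 0.37082; posterior = 0.587.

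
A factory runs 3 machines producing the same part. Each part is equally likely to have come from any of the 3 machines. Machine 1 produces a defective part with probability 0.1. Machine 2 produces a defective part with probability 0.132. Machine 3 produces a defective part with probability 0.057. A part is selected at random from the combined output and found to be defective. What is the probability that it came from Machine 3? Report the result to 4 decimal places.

Posterior probability ≈ 0.1972

Tabulate prior·likelihood by source: [1] prior 0.333333, lik 0.1, product 0.03333; [2] prior 0.333333, lik 0.132, product 0.04400; [3] prior 0.333333, lik 0.057, product 0.01900.
Normalizing constant = 0.096333; the posterior for Machine 3 is its product over the sum, 0.01900/0.096333 = 0.1972.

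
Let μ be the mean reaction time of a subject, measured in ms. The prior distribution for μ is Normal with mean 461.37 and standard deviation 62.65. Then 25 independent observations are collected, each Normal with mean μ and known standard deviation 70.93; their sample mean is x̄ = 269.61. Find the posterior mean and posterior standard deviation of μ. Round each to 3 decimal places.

Posterior mean ≈ 278.962; posterior SD ≈ 13.836

With known σ, the Normal prior is conjugate. Weight on the data is w = (n/σ²)/(n/σ² + 1/τ₀²) = 0.00496913/(0.00496913+0.00025478) = 0.95123.
Posterior mean = w·x̄ + (1−w)·μ₀ = 0.95123·269.61 + 0.048771·461.37 = 278.962. Posterior variance = 1/(0.00496913+0.00025478) = 191.428, so SD = 13.836.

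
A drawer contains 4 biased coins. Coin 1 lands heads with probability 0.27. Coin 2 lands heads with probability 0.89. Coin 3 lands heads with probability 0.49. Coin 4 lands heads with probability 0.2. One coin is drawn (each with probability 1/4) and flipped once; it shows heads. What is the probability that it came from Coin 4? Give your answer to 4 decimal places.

P(heads|C1) = 0.27; P(heads|C2) = 0.89; P(heads|C3) = 0.49; P(heads|C4) = 0.2.
Prior × likelihood for each source: 0.25·0.27=0.06750, 0.25·0.89=0.2225, 0.25·0.49=0.1225, 0.25·0.2=0.05000. Summing gives P(heads) = 0.46250.
P(Coin 4 | heads) = 0.05000 / 0.46250 = 0.1081.

Posterior probability ≈ 0.1081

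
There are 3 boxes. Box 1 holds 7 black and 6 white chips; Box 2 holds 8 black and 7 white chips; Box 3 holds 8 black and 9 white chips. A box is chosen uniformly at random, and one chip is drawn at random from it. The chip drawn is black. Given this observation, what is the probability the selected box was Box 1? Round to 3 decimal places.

Posterior probability ≈ 0.349

Tabulate prior·likelihood by source: [1] prior 0.333333, lik 0.5385, product 0.1795; [2] prior 0.333333, lik 0.5333, product 0.1778; [3] prior 0.333333, lik 0.4706, product 0.1569.
Normalizing constant = 0.51413; the posterior for Box 1 is its product over the sum, 0.1795/0.51413 = 0.349.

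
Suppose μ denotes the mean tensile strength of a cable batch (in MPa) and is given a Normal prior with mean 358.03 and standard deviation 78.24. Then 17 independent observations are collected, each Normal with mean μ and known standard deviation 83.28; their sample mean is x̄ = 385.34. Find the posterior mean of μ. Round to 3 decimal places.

With known σ, the Normal prior is conjugate. Weight on the data is w = (n/σ²)/(n/σ² + 1/τ₀²) = 0.00245114/(0.00245114+0.00016336) = 0.93752.
Posterior mean = w·x̄ + (1−w)·μ₀ = 0.93752·385.34 + 0.062482·358.03 = 383.634.

Posterior mean ≈ 383.634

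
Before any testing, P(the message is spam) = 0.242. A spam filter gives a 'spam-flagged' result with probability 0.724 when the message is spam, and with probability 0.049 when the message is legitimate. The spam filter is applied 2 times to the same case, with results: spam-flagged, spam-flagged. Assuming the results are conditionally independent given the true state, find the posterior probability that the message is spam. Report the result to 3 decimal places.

With H the event that the message is spam, the joint likelihood of the observed sequence is P(data|H) = 0.724·0.724 = 0.52418 and P(data|¬H) = 0.049·0.049 = 0.0024010.
Bayes: P(H|data) = 0.242·0.52418 / (0.242·0.52418 + 0.758·0.0024010) = 0.12685/0.12867 = 0.9859.

Posterior P(H) ≈ 0.986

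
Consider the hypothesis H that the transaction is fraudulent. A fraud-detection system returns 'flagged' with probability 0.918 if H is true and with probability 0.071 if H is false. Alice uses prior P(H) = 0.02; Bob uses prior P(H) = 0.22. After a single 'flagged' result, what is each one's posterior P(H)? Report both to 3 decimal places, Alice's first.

The likelihood ratio for a 'flagged' result is 0.918/0.071 = 12.930.
Alice: prior odds 0.02/0.98 = 0.020408; posterior odds 0.26387; posterior probability 0.209.
Bob: prior odds 0.22/0.78 = 0.28205; posterior odds 3.6468; posterior probability 0.785.

Alice: 0.209; Bob: 0.785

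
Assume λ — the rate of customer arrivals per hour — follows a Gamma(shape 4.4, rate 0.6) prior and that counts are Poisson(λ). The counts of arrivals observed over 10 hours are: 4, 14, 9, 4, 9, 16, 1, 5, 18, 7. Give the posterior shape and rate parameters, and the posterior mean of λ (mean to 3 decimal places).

Posterior: Gamma(shape=91.4, rate=10.6); mean ≈ 8.623

Total count ∑xᵢ = 87 over n = 10 hours.
Gamma is conjugate to the Poisson likelihood: posterior is Gamma(shape = 4.4+87 = 91.4, rate = 0.6+10 = 10.6).
E[λ | data] = 91.4/10.6 = 8.623.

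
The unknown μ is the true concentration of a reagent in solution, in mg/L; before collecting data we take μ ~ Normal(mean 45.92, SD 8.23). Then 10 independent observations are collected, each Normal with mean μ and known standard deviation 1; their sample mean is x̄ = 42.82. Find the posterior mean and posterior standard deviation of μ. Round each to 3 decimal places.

Prior precision 1/τ₀² = 1/8.23² = 0.0147639; data precision n/σ² = 10/1² = 10.0000.
Posterior precision = 0.0147639 + 10.0000 = 10.0148, giving posterior SD = 1/√10.0148 = 0.316.
Posterior mean = (0.0147639·45.92 + 10.0000·42.82) / 10.0148 = 42.825.

Posterior mean ≈ 42.825; posterior SD ≈ 0.316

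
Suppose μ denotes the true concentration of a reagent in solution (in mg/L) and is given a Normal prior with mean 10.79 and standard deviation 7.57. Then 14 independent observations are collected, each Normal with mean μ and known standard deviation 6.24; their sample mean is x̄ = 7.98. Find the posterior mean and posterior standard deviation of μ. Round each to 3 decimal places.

Prior precision 1/τ₀² = 1/7.57² = 0.0174505; data precision n/σ² = 14/6.24² = 0.359550.
Posterior precision = 0.0174505 + 0.359550 = 0.377000, giving posterior SD = 1/√0.377000 = 1.629.
Posterior mean = (0.0174505·10.79 + 0.359550·7.98) / 0.377000 = 8.110.

Posterior mean ≈ 8.110; posterior SD ≈ 1.629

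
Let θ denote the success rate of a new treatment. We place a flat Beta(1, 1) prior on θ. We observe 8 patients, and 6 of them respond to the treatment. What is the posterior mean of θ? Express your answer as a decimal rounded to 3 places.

Posterior mean ≈ 0.700

Observing 6 successes and 2 failures updates Beta(1, 1) by adding the success and failure counts to the two shape parameters: α = 1+6 = 7, β = 1+2 = 3.
E[θ | data] = 7/(7+3) = 0.700.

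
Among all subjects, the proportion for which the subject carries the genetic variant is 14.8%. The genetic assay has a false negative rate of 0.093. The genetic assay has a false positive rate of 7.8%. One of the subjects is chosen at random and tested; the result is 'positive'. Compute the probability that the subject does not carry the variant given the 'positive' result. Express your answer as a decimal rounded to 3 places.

Write H for 'the subject carries the genetic variant'. Prior odds H:¬H = 0.148/0.852 = 0.17371. For the 'positive' outcome, the likelihood ratio is 0.907/0.078 = 11.628.
Posterior odds = 0.17371 × 11.628 = 2.0199, so P(H|E) = 2.0199/(1+2.0199) = 0.669. Then P(¬H|E) = 1 − 0.669 = 0.331.

P(¬H | E) ≈ 0.331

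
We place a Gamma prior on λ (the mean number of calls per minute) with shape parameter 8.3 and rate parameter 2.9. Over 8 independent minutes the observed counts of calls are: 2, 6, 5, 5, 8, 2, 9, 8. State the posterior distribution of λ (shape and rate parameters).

Posterior: Gamma(shape=53.3, rate=10.9)

The Poisson likelihood adds the total count to the shape and the number of exposure periods to the rate. Here ∑xᵢ = 45 and n = 8, so shape 8.3→53.3 and rate 2.9→10.9.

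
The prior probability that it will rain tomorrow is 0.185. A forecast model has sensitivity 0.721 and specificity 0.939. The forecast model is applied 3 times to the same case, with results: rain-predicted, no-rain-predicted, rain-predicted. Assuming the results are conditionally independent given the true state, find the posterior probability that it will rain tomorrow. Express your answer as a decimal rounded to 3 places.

With H the event that it will rain tomorrow, the joint likelihood of the observed sequence is P(data|H) = 0.721·0.279·0.721 = 0.14504 and P(data|¬H) = 0.061·0.939·0.061 = 0.0034940.
Bayes: P(H|data) = 0.185·0.14504 / (0.185·0.14504 + 0.815·0.0034940) = 0.026832/0.029679 = 0.9041.

Posterior P(H) ≈ 0.904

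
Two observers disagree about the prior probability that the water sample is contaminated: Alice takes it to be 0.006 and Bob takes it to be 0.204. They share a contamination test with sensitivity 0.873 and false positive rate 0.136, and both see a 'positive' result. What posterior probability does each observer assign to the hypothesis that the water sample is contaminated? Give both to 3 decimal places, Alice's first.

The likelihood ratio for a 'positive' result is 0.873/0.136 = 6.4191.
Alice: prior odds 0.006/0.994 = 0.0060362; posterior odds 0.038747; posterior probability 0.037.
Bob: prior odds 0.204/0.796 = 0.25628; posterior odds 1.6451; posterior probability 0.622.

Alice: 0.037; Bob: 0.622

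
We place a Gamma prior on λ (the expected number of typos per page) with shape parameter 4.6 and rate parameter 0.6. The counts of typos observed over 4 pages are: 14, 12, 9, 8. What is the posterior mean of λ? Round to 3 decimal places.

Total count ∑xᵢ = 43 over n = 4 pages.
Gamma is conjugate to the Poisson likelihood: posterior is Gamma(shape = 4.6+43 = 47.6, rate = 0.6+4 = 4.6).
Posterior mean = shape/rate = 47.6/4.6 = 10.348.

Posterior mean ≈ 10.348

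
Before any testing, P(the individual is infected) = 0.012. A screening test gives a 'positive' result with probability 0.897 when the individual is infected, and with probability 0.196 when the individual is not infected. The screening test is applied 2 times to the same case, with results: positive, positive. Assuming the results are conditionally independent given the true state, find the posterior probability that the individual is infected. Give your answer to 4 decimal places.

Posterior P(H) ≈ 0.2028

Let H be the event that the individual is infected; start with P(H) = 0.012. P('positive'|H) = 0.897, P('positive'|¬H) = 0.196.
Update on result 1 ('positive'): P(H) ← 0.897·0.0120 / (0.897·0.0120 + 0.196·0.9880) = 0.010764/0.20441 = 0.0527.
Update on result 2 ('positive'): P(H) ← 0.897·0.0527 / (0.897·0.0527 + 0.196·0.9473) = 0.047235/0.23291 = 0.2028.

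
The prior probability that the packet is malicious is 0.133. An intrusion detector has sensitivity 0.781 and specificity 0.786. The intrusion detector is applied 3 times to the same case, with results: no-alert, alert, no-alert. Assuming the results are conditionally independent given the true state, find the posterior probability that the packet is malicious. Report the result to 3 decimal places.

Let H be the event that the packet is malicious; start with P(H) = 0.133. P('alert'|H) = 0.781, P('alert'|¬H) = 0.214.
Update on result 1 ('no-alert'): P(H) ← 0.219·0.1330 / (0.219·0.1330 + 0.786·0.8670) = 0.029127/0.71059 = 0.0410.
Update on result 2 ('alert'): P(H) ← 0.781·0.0410 / (0.781·0.0410 + 0.214·0.9590) = 0.032013/0.23724 = 0.1349.
Update on result 3 ('no-alert'): P(H) ← 0.219·0.1349 / (0.219·0.1349 + 0.786·0.8651) = 0.029552/0.70949 = 0.0417.

Posterior P(H) ≈ 0.042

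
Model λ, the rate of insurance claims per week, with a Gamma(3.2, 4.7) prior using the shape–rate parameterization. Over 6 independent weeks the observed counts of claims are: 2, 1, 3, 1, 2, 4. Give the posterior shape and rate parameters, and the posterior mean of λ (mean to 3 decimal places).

The Poisson likelihood adds the total count to the shape and the number of exposure periods to the rate. Here ∑xᵢ = 13 and n = 6, so shape 3.2→16.2 and rate 4.7→10.7.
E[λ | data] = 16.2/10.7 = 1.514.

Posterior: Gamma(shape=16.2, rate=10.7); mean ≈ 1.514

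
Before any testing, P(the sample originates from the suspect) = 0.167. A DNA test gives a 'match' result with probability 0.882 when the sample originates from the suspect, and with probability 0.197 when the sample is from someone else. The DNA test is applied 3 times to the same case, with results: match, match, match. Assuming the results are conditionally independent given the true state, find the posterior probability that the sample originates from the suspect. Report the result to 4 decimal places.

Posterior P(H) ≈ 0.9473

Let H be the event that the sample originates from the suspect; start with P(H) = 0.167. P('match'|H) = 0.882, P('match'|¬H) = 0.197.
Update on result 1 ('match'): P(H) ← 0.882·0.1670 / (0.882·0.1670 + 0.197·0.8330) = 0.14729/0.31139 = 0.4730.
Update on result 2 ('match'): P(H) ← 0.882·0.4730 / (0.882·0.4730 + 0.197·0.5270) = 0.41720/0.52101 = 0.8007.
Update on result 3 ('match'): P(H) ← 0.882·0.8007 / (0.882·0.8007 + 0.197·0.1993) = 0.70625/0.74551 = 0.9473.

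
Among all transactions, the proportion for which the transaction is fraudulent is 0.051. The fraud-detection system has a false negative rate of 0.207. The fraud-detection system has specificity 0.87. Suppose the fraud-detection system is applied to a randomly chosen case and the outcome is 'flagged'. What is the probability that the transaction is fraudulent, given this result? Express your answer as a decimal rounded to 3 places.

Write H for 'the transaction is fraudulent'. Prior odds H:¬H = 0.051/0.949 = 0.053741. For the 'flagged' outcome, the likelihood ratio is 0.793/0.13 = 6.1000.
Posterior odds = 0.053741 × 6.1000 = 0.32782, so P(H|E) = 0.32782/(1+0.32782) = 0.247.

P(H | E) ≈ 0.247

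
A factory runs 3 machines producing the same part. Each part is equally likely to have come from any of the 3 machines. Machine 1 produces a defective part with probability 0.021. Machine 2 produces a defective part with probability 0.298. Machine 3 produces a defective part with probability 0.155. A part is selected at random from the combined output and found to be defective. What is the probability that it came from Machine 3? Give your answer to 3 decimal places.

Posterior probability ≈ 0.327

P(defective|M1) = 0.021; P(defective|M2) = 0.298; P(defective|M3) = 0.155.
Prior × likelihood for each source: 0.333333·0.021=0.007000, 0.333333·0.298=0.09933, 0.333333·0.155=0.05167. Summing gives P(defective) = 0.15800.
P(Machine 3 | defective) = 0.05167 / 0.15800 = 0.327.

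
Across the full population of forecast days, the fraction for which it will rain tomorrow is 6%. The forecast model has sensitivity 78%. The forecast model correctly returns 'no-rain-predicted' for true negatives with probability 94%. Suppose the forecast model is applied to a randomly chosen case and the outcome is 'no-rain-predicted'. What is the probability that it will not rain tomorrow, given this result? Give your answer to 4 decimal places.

Let H be the event that it will rain tomorrow. P(H) = 0.06, so P(¬H) = 0.94. With E the 'no-rain-predicted' result, P(E|H) = 0.22 and P(E|¬H) = 0.94.
P(E) = 0.22·0.06 + 0.94·0.94 = 0.013200 + 0.88360 = 0.89680.
By Bayes' theorem, P(H|E) = 0.013200 / 0.89680 = 0.0147. Hence P(¬H|E) = 1 − 0.0147 = 0.9853.

P(¬H | E) ≈ 0.9853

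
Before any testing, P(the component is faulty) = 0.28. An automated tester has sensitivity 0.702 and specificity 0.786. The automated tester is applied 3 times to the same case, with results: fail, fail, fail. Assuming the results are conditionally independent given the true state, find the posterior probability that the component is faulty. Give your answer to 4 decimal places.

Posterior P(H) ≈ 0.9321

Let H be the event that the component is faulty; start with P(H) = 0.28. P('fail'|H) = 0.702, P('fail'|¬H) = 0.214.
Update on result 1 ('fail'): P(H) ← 0.702·0.2800 / (0.702·0.2800 + 0.214·0.7200) = 0.19656/0.35064 = 0.5606.
Update on result 2 ('fail'): P(H) ← 0.702·0.5606 / (0.702·0.5606 + 0.214·0.4394) = 0.39352/0.48756 = 0.8071.
Update on result 3 ('fail'): P(H) ← 0.702·0.8071 / (0.702·0.8071 + 0.214·0.1929) = 0.56660/0.60788 = 0.9321.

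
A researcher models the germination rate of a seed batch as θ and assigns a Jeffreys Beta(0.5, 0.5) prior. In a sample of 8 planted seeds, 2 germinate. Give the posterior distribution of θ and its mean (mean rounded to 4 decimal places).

The binomial likelihood is conjugate to the Beta prior: with 2 successes and 6 failures, the posterior is Beta(0.5+2, 0.5+6) = Beta(2.5, 6.5).
E[θ | data] = 2.5/(2.5+6.5) = 0.2778.

Posterior: Beta(2.5, 6.5); mean ≈ 0.2778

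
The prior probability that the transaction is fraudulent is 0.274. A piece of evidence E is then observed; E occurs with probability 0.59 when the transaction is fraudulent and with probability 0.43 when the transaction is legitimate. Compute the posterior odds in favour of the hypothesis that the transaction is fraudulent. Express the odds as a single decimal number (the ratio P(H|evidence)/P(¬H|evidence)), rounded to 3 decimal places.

Posterior odds ≈ 0.518

Prior odds = 0.274/(1−0.274) = 0.37741.
Likelihood ratio for E = 0.59/0.43 = 1.3721.
Posterior odds = prior odds × LR = 0.51784.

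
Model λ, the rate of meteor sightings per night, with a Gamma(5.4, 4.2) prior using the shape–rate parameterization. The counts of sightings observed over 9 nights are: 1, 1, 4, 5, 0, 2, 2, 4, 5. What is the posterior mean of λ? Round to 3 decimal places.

The Poisson likelihood adds the total count to the shape and the number of exposure periods to the rate. Here ∑xᵢ = 24 and n = 9, so shape 5.4→29.4 and rate 4.2→13.2.
Posterior mean = shape/rate = 29.4/13.2 = 2.227.

Posterior mean ≈ 2.227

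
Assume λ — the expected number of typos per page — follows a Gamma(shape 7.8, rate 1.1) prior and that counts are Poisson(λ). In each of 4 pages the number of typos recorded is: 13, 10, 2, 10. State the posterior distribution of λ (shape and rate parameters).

Total count ∑xᵢ = 35 over n = 4 pages.
Gamma is conjugate to the Poisson likelihood: posterior is Gamma(shape = 7.8+35 = 42.8, rate = 1.1+4 = 5.1).

Posterior: Gamma(shape=42.8, rate=5.1)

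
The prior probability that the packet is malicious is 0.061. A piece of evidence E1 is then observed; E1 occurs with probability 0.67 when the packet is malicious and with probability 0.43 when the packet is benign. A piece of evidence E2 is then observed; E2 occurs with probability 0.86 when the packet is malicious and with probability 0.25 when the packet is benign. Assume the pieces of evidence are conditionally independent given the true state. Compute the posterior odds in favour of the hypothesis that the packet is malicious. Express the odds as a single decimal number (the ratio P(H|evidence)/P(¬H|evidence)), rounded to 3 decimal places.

Prior odds = 0.061/(1−0.061) = 0.064963. In log-odds, ln(0.064963) = -2.7339.
Add log likelihood ratios: ln(1.5581) + ln(3.4400) = 1.6790.
Posterior log-odds = -1.0550, so posterior odds = exp(-1.0550) = 0.34820.

Posterior odds ≈ 0.348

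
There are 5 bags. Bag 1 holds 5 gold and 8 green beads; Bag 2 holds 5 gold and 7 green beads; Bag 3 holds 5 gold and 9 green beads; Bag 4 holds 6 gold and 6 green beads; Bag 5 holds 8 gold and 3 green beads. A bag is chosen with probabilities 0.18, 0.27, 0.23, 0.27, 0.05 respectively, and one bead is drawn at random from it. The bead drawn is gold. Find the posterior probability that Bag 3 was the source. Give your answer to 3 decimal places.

P(gold|Bag 1) = 0.3846; P(gold|Bag 2) = 0.4167; P(gold|Bag 3) = 0.3571; P(gold|Bag 4) = 0.5; P(gold|Bag 5) = 0.7273.
Prior × likelihood for each source: 0.18·0.3846=0.06923, 0.27·0.4167=0.1125, 0.23·0.3571=0.08214, 0.27·0.5=0.1350, 0.05·0.7273=0.03636. Summing gives P(gold) = 0.43524.
P(Bag 3 | gold) = 0.08214 / 0.43524 = 0.189.

Posterior probability ≈ 0.189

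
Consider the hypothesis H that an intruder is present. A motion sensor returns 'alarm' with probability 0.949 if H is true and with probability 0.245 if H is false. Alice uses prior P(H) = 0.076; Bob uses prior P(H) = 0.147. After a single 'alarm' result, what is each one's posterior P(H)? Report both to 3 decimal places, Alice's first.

Alice: 0.242; Bob: 0.400

The likelihood ratio for an 'alarm' result is 0.949/0.245 = 3.8735.
Alice: prior odds 0.076/0.924 = 0.082251; posterior odds 0.31860; posterior probability 0.242.
Bob: prior odds 0.147/0.853 = 0.17233; posterior odds 0.66753; posterior probability 0.400.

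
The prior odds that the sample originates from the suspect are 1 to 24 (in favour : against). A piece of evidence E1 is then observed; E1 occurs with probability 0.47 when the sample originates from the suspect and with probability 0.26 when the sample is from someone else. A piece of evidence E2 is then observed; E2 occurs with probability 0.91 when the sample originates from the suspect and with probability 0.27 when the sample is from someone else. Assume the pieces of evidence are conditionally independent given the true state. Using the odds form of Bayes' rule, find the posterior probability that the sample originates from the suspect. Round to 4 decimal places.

Prior odds = 1/24 = 0.041667.
Likelihood ratio for E1 = 0.47/0.26 = 1.8077.
Likelihood ratio for E2 = 0.91/0.27 = 3.3704.
Posterior odds = prior odds × LR₁ × LR₂ = 0.25386.
Posterior probability = odds/(1+odds) = 0.25386/1.2539 = 0.2025.

Posterior probability ≈ 0.2025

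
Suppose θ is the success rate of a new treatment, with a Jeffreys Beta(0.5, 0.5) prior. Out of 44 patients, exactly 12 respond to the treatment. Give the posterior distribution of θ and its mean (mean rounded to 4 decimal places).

Observing 12 successes and 32 failures updates Beta(0.5, 0.5) by adding the success and failure counts to the two shape parameters: α = 0.5+12 = 12.5, β = 0.5+32 = 32.5.
E[θ | data] = 12.5/(12.5+32.5) = 0.2778.

Posterior: Beta(12.5, 32.5); mean ≈ 0.2778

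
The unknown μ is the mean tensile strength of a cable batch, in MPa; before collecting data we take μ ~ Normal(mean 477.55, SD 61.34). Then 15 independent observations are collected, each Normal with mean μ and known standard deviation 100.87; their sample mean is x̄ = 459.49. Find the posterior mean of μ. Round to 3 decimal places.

Posterior mean ≈ 462.249

Prior precision 1/τ₀² = 1/61.34² = 0.00026577; data precision n/σ² = 15/100.87² = 0.00147424.
Posterior precision = 0.00026577 + 0.00147424 = 0.00174001.
Posterior mean = (0.00026577·477.55 + 0.00147424·459.49) / 0.00174001 = 462.249.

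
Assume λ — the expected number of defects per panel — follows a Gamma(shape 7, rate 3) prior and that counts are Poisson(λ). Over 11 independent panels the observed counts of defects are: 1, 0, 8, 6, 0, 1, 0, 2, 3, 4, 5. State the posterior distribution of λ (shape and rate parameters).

Total count ∑xᵢ = 30 over n = 11 panels.
Gamma is conjugate to the Poisson likelihood: posterior is Gamma(shape = 7+30 = 37, rate = 3+11 = 14).

Posterior: Gamma(shape=37, rate=14)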